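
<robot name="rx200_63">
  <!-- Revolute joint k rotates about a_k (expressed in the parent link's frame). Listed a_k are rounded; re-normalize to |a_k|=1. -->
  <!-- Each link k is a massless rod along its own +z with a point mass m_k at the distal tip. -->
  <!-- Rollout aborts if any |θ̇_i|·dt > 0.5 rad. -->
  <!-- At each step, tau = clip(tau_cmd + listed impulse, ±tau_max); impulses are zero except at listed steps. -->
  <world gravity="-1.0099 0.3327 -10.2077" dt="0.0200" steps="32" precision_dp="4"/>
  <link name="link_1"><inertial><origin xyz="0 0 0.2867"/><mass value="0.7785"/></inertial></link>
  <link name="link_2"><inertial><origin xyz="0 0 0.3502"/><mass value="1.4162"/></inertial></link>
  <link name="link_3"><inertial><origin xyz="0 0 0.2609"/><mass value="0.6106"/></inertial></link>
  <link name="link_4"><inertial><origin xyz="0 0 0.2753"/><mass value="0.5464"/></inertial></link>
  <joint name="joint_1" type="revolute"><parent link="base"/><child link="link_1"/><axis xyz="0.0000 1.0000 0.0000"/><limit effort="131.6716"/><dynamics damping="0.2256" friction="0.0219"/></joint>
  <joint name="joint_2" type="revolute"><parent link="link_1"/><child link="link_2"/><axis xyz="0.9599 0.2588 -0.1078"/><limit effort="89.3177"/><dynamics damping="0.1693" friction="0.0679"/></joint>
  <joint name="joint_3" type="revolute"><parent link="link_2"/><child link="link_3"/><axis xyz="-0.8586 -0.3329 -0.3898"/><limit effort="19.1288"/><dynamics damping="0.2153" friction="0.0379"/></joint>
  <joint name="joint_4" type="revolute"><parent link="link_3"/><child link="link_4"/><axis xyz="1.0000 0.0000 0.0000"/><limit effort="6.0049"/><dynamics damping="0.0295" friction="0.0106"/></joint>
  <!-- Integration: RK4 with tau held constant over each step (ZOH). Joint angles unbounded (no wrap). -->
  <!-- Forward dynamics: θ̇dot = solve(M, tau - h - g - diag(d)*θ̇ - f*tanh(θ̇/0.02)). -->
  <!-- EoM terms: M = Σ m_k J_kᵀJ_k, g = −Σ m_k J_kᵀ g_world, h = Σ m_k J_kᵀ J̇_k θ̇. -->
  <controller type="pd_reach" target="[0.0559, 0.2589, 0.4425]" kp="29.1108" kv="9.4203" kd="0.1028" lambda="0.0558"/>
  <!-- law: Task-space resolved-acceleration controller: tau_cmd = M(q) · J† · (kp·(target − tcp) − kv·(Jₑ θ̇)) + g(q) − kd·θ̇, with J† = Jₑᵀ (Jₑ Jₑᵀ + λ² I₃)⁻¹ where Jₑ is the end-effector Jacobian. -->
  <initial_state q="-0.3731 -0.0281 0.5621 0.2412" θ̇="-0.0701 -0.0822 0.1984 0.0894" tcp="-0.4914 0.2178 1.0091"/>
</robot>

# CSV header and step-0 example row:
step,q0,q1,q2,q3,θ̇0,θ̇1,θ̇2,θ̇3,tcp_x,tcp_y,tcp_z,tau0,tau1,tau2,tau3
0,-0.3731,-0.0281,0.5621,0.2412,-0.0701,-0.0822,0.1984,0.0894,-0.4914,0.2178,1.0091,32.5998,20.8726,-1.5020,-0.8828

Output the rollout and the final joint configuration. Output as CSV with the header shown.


step,q0,q1,q2,q3,θ̇0,θ̇1,θ̇2,θ̇3,tcp_x,tcp_y,tcp_z,tau0,tau1,tau2,tau3
1,-0.3736,-0.0147,0.5949,0.2449,0.0153,1.3889,2.9699,0.1974,-0.4904,0.2209,1.0056,27.5642,18.9902,-1.8968,-0.6979
2,-0.3732,0.0243,0.6715,0.2435,0.0189,2.4851,4.6086,-0.3669,-0.4833,0.2246,1.0000,20.5392,16.6165,-1.9795,-0.5107
3,-0.3737,0.0822,0.7724,0.2269,-0.0740,3.2862,5.4342,-1.3103,-0.4701,0.2280,0.9927,13.1716,13.2204,-1.8360,-0.3242
4,-0.3769,0.1532,0.8836,0.1899,-0.2400,3.8036,5.6499,-2.3939,-0.4511,0.2303,0.9837,7.0595,9.1017,-1.5811,-0.1359
5,-0.3836,0.2318,0.9945,0.1317,-0.4378,4.0497,5.4411,-3.4204,-0.4270,0.2307,0.9728,3.0773,4.9239,-1.3318,0.0587
6,-0.3943,0.3128,1.0986,0.0548,-0.6277,4.0626,4.9855,-4.2563,-0.3994,0.2288,0.9597,1.2758,1.2282,-1.1573,0.2610
7,-0.4084,0.3923,1.1925,-0.0361,-0.7826,3.8975,4.4322,-4.8303,-0.3698,0.2246,0.9441,1.1976,-1.7147,-1.0745,0.4666
8,-0.4251,0.4673,1.2754,-0.1357,-0.8896,3.6119,3.8876,-5.1233,-0.3397,0.2183,0.9261,2.2103,-3.8498,-1.0705,0.6675
9,-0.4435,0.5358,1.3481,-0.2386,-0.9470,3.2555,3.4120,-5.1599,-0.3104,0.2104,0.9060,3.7227,-5.2512,-1.1237,0.8550
10,-0.4625,0.5969,1.4122,-0.3401,-0.9612,2.8658,3.0271,-4.9968,-0.2827,0.2018,0.8842,5.2954,-6.0559,-1.2146,1.0230
11,-0.4815,0.6502,1.4696,-0.4370,-0.9414,2.4675,2.7282,-4.7024,-0.2570,0.1930,0.8613,6.6725,-6.4182,-1.3278,1.1678
12,-0.4999,0.6955,1.5218,-0.5273,-0.8973,2.0753,2.4991,-4.3380,-0.2336,0.1846,0.8379,7.7515,-6.4788,-1.4514,1.2879
13,-0.5172,0.7332,1.5699,-0.6101,-0.8371,1.6973,2.3219,-3.9478,-0.2122,0.1770,0.8144,8.5281,-6.3487,-1.5759,1.3830
14,-0.5333,0.7635,1.6148,-0.6850,-0.7672,1.3373,2.1812,-3.5591,-0.1928,0.1703,0.7914,9.0442,-6.1072,-1.6943,1.4535
15,-0.5479,0.7869,1.6573,-0.7524,-0.6921,0.9968,2.0654,-3.1866,-0.1751,0.1647,0.7691,9.3557,-5.8070,-1.8013,1.5006
16,-0.5609,0.8036,1.6975,-0.8126,-0.6154,0.6764,1.9656,-2.8372,-0.1589,0.1602,0.7477,9.5161,-5.4804,-1.8934,1.5257
17,-0.5725,0.8141,1.7359,-0.8660,-0.5394,0.3759,1.8752,-2.5140,-0.1440,0.1566,0.7274,9.5707,-5.1465,-1.9686,1.5310
18,-0.5825,0.8188,1.7726,-0.9133,-0.4659,0.0948,1.7892,-2.2178,-0.1302,0.1539,0.7083,9.5556,-4.8149,-2.0257,1.5185
19,-0.5911,0.8181,1.8076,-0.9549,-0.3975,-0.1597,1.7133,-1.9361,-0.1175,0.1520,0.6904,9.4916,-4.5035,-2.0636,1.4891
20,-0.5985,0.8126,1.8410,-0.9910,-0.3338,-0.3953,1.6347,-1.6831,-0.1057,0.1508,0.6738,9.4056,-4.2022,-2.0840,1.4470
21,-0.6045,0.8025,1.8729,-1.0225,-0.2746,-0.6144,1.5505,-1.4597,-0.0948,0.1502,0.6584,9.3154,-3.9055,-2.0875,1.3944
22,-0.6095,0.7882,1.9030,-1.0497,-0.2202,-0.8175,1.4607,-1.2636,-0.0847,0.1502,0.6443,9.2322,-3.6100,-2.0749,1.3330
23,-0.6134,0.7700,1.9313,-1.0733,-0.1705,-1.0049,1.3657,-1.0928,-0.0754,0.1506,0.6313,9.1640,-3.3118,-2.0471,1.2645
24,-0.6164,0.7481,1.9576,-1.0937,-0.1253,-1.1769,1.2663,-0.9456,-0.0668,0.1515,0.6194,9.1159,-3.0070,-2.0051,1.1902
25,-0.6185,0.7230,1.9819,-1.1114,-0.0844,-1.3335,1.1631,-0.8203,-0.0589,0.1529,0.6085,9.0909,-2.6916,-1.9500,1.1114
26,-0.6198,0.6950,2.0041,-1.1267,-0.0473,-1.4748,1.0571,-0.7151,-0.0517,0.1547,0.5985,9.0902,-2.3623,-1.8831,1.0293
27,-0.6204,0.6642,2.0242,-1.1402,-0.0138,-1.6005,0.9497,-0.6280,-0.0451,0.1569,0.5893,9.1138,-2.0163,-1.8056,0.9447
28,-0.6204,0.6311,2.0421,-1.1520,0.0161,-1.7101,0.8429,-0.5561,-0.0390,0.1594,0.5808,9.1619,-1.6515,-1.7186,0.8584
29,-0.6198,0.5960,2.0579,-1.1626,0.0428,-1.8033,0.7376,-0.4977,-0.0335,0.1624,0.5730,9.2310,-1.2676,-1.6237,0.7712
30,-0.6187,0.5592,2.0717,-1.1721,0.0671,-1.8797,0.6341,-0.4514,-0.0284,0.1657,0.5658,9.3148,-0.8662,-1.5222,0.6839
31,-0.6171,0.5210,2.0834,-1.1807,0.0893,-1.9392,0.5337,-0.4151,-0.0238,0.1693,0.5590,9.4078,-0.4495,-1.4158,0.5970
32,-0.6151,0.4818,2.0931,-1.1888,0.1096,-1.9812,0.4377,-0.3864,-0.0196,0.1733,0.5526,,,,
# final q (rad): -0.6151 0.4818 2.0931 -1.1888


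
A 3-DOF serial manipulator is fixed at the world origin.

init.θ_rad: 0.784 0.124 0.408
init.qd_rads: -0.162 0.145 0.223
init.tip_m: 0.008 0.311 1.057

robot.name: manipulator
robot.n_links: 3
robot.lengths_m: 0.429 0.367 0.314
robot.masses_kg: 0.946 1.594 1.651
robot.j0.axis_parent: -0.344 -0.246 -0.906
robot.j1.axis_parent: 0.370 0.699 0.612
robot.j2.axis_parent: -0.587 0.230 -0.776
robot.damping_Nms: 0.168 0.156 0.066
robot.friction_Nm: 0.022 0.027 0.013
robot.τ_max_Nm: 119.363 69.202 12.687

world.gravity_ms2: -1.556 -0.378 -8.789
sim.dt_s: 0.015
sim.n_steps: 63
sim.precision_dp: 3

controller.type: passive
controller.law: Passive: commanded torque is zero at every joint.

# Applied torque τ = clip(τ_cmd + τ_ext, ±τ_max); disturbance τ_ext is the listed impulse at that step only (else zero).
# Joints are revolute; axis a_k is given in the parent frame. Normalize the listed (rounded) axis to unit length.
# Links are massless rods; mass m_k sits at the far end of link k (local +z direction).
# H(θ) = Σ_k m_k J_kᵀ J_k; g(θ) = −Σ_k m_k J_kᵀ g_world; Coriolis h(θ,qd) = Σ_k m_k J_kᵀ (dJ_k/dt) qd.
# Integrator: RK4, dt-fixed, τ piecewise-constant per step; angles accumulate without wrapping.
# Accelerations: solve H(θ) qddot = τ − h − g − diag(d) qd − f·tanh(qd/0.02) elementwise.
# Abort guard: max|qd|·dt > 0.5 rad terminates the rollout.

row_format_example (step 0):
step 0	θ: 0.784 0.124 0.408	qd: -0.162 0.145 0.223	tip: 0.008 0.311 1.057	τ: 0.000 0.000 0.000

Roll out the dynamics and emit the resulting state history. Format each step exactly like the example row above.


step 1	θ: 0.782 0.126 0.412	qd: -0.129 0.085 0.278	tip: 0.009 0.310 1.057	τ: 0.000 0.000 0.000
step 2	θ: 0.780 0.127 0.416	qd: -0.094 0.026 0.333	tip: 0.010 0.309 1.057	τ: 0.000 0.000 0.000
step 3	θ: 0.779 0.127 0.422	qd: -0.055 -0.028 0.386	tip: 0.011 0.309 1.057	τ: 0.000 0.000 0.000
step 4	θ: 0.779 0.126 0.428	qd: -0.013 -0.079 0.438	tip: 0.012 0.309 1.056	τ: 0.000 0.000 0.000
step 5	θ: 0.779 0.124 0.435	qd: 0.022 -0.138 0.499	tip: 0.013 0.310 1.056	τ: 0.000 0.000 0.000
step 6	θ: 0.779 0.122 0.443	qd: 0.051 -0.203 0.567	tip: 0.014 0.311 1.055	τ: 0.000 0.000 0.000
step 7	θ: 0.780 0.118 0.452	qd: 0.075 -0.272 0.640	tip: 0.015 0.313 1.054	τ: 0.000 0.000 0.000
step 8	θ: 0.781 0.113 0.462	qd: 0.095 -0.348 0.718	tip: 0.016 0.316 1.053	τ: 0.000 0.000 0.000
step 9	θ: 0.783 0.108 0.474	qd: 0.109 -0.430 0.803	tip: 0.017 0.319 1.052	τ: 0.000 0.000 0.000
step 10	θ: 0.785 0.100 0.486	qd: 0.117 -0.522 0.895	tip: 0.018 0.323 1.050	τ: 0.000 0.000 0.000
step 11	θ: 0.786 0.092 0.500	qd: 0.117 -0.623 0.995	tip: 0.019 0.327 1.048	τ: 0.000 0.000 0.000
step 12	θ: 0.788 0.082 0.516	qd: 0.109 -0.735 1.104	tip: 0.020 0.332 1.046	τ: 0.000 0.000 0.000
step 13	θ: 0.790 0.070 0.534	qd: 0.092 -0.861 1.224	tip: 0.021 0.338 1.043	τ: 0.000 0.000 0.000
step 14	θ: 0.791 0.056 0.553	qd: 0.064 -1.002 1.354	tip: 0.023 0.344 1.041	τ: 0.000 0.000 0.000
step 15	θ: 0.791 0.040 0.574	qd: 0.027 -1.159 1.498	tip: 0.024 0.350 1.038	τ: 0.000 0.000 0.000
step 16	θ: 0.792 0.021 0.598	qd: -0.019 -1.331 1.651	tip: 0.025 0.357 1.034	τ: 0.000 0.000 0.000
step 17	θ: 0.791 -0.000 0.624	qd: -0.071 -1.520 1.814	tip: 0.026 0.365 1.030	τ: 0.000 0.000 0.000
step 18	θ: 0.789 -0.025 0.652	qd: -0.135 -1.731 1.994	tip: 0.028 0.373 1.025	τ: 0.000 0.000 0.000
step 19	θ: 0.787 -0.052 0.684	qd: -0.211 -1.967 2.189	tip: 0.029 0.382 1.020	τ: 0.000 0.000 0.000
step 20	θ: 0.783 -0.084 0.718	qd: -0.296 -2.229 2.400	tip: 0.031 0.391 1.015	τ: 0.000 0.000 0.000
step 21	θ: 0.778 -0.120 0.756	qd: -0.390 -2.518 2.625	tip: 0.032 0.401 1.008	τ: 0.000 0.000 0.000
step 22	θ: 0.771 -0.160 0.797	qd: -0.489 -2.834 2.860	tip: 0.034 0.411 1.001	τ: 0.000 0.000 0.000
step 23	θ: 0.763 -0.205 0.842	qd: -0.590 -3.176 3.099	tip: 0.035 0.421 0.993	τ: 0.000 0.000 0.000
step 24	θ: 0.754 -0.255 0.890	qd: -0.688 -3.542 3.335	tip: 0.036 0.431 0.984	τ: 0.000 0.000 0.000
step 25	θ: 0.743 -0.311 0.942	qd: -0.779 -3.926 3.555	tip: 0.037 0.442 0.975	τ: 0.000 0.000 0.000
step 26	θ: 0.730 -0.373 0.996	qd: -0.859 -4.322 3.746	tip: 0.038 0.452 0.964	τ: 0.000 0.000 0.000
step 27	θ: 0.717 -0.441 1.054	qd: -0.925 -4.722 3.896	tip: 0.038 0.463 0.953	τ: 0.000 0.000 0.000
step 28	θ: 0.703 -0.515 1.113	qd: -0.978 -5.118 3.992	tip: 0.038 0.474 0.941	τ: 0.000 0.000 0.000
step 29	θ: 0.688 -0.594 1.173	qd: -1.021 -5.503 4.025	tip: 0.037 0.484 0.927	τ: 0.000 0.000 0.000
step 30	θ: 0.672 -0.680 1.233	qd: -1.058 -5.874 3.993	tip: 0.035 0.495 0.914	τ: 0.000 0.000 0.000
step 31	θ: 0.656 -0.770 1.293	qd: -1.099 -6.232 3.896	tip: 0.033 0.506 0.899	τ: 0.000 0.000 0.000
step 32	θ: 0.639 -0.866 1.350	qd: -1.151 -6.580 3.737	tip: 0.031 0.517 0.883	τ: 0.000 0.000 0.000
step 33	θ: 0.621 -0.968 1.405	qd: -1.222 -6.924 3.523	tip: 0.027 0.528 0.865	τ: 0.000 0.000 0.000
step 34	θ: 0.602 -1.074 1.455	qd: -1.320 -7.271 3.256	tip: 0.024 0.540 0.847	τ: 0.000 0.000 0.000
step 35	θ: 0.581 -1.186 1.502	qd: -1.451 -7.626 2.937	tip: 0.020 0.552 0.827	τ: 0.000 0.000 0.000
step 36	θ: 0.558 -1.303 1.543	qd: -1.621 -7.998 2.563	tip: 0.017 0.564 0.805	τ: 0.000 0.000 0.000
step 37	θ: 0.533 -1.426 1.579	qd: -1.835 -8.390 2.131	tip: 0.014 0.576 0.781	τ: 0.000 0.000 0.000
step 38	θ: 0.503 -1.555 1.607	qd: -2.099 -8.805 1.631	tip: 0.013 0.587 0.755	τ: 0.000 0.000 0.000
step 39	θ: 0.469 -1.690 1.627	qd: -2.417 -9.245 1.055	tip: 0.013 0.598 0.727	τ: 0.000 0.000 0.000
step 40	θ: 0.430 -1.832 1.638	qd: -2.794 -9.705 0.389	tip: 0.015 0.607 0.697	τ: 0.000 0.000 0.000
step 41	θ: 0.385 -1.981 1.638	qd: -3.231 -10.174 -0.375	tip: 0.020 0.615 0.666	τ: 0.000 0.000 0.000
step 42	θ: 0.333 -2.137 1.626	qd: -3.723 -10.626 -1.246	tip: 0.029 0.620 0.633	τ: 0.000 0.000 0.000
step 43	θ: 0.273 -2.300 1.600	qd: -4.250 -11.012 -2.242	tip: 0.041 0.622 0.602	τ: 0.000 0.000 0.000
step 44	θ: 0.206 -2.467 1.558	qd: -4.758 -11.245 -3.360	tip: 0.058 0.621 0.571	τ: 0.000 0.000 0.000
step 45	θ: 0.131 -2.636 1.499	qd: -5.135 -11.198 -4.557	tip: 0.079 0.617 0.544	τ: 0.000 0.000 0.000
step 46	θ: 0.053 -2.801 1.422	qd: -5.222 -10.736 -5.727	tip: 0.105 0.612 0.521	τ: 0.000 0.000 0.000
step 47	θ: -0.023 -2.956 1.328	qd: -4.885 -9.818 -6.719	tip: 0.136 0.606 0.502	τ: 0.000 0.000 0.000
step 48	θ: -0.091 -3.094 1.222	qd: -4.140 -8.574 -7.426	tip: 0.169 0.599 0.487	τ: 0.000 0.000 0.000
step 49	θ: -0.146 -3.212 1.107	qd: -3.148 -7.231 -7.855	tip: 0.205 0.592 0.473	τ: 0.000 0.000 0.000
step 50	θ: -0.186 -3.311 0.987	qd: -2.093 -5.964 -8.095	tip: 0.242 0.585 0.460	τ: 0.000 0.000 0.000
step 51	θ: -0.209 -3.392 0.864	qd: -1.092 -4.852 -8.236	tip: 0.280 0.577 0.447	τ: 0.000 0.000 0.000
step 52	θ: -0.219 -3.457 0.740	qd: -0.189 -3.904 -8.336	tip: 0.317 0.566 0.432	τ: 0.000 0.000 0.000
step 53	θ: -0.216 -3.510 0.614	qd: 0.603 -3.108 -8.432	tip: 0.353 0.554 0.415	τ: 0.000 0.000 0.000
step 54	θ: -0.201 -3.551 0.487	qd: 1.317 -2.426 -8.518	tip: 0.388 0.538 0.396	τ: 0.000 0.000 0.000
step 55	θ: -0.176 -3.583 0.359	qd: 1.984 -1.826 -8.589	tip: 0.420 0.519 0.375	τ: 0.000 0.000 0.000
step 56	θ: -0.142 -3.606 0.230	qd: 2.633 -1.277 -8.639	tip: 0.450 0.497 0.352	τ: 0.000 0.000 0.000
step 57	θ: -0.097 -3.622 0.100	qd: 3.291 -0.754 -8.659	tip: 0.477 0.472 0.328	τ: 0.000 0.000 0.000
step 58	θ: -0.043 -3.629 -0.030	qd: 3.983 -0.234 -8.642	tip: 0.500 0.444 0.303	τ: 0.000 0.000 0.000
step 59	θ: 0.022 -3.628 -0.159	qd: 4.720 0.297 -8.594	tip: 0.519 0.413 0.277	τ: 0.000 0.000 0.000
step 60	θ: 0.099 -3.620 -0.288	qd: 5.527 0.859 -8.508	tip: 0.534 0.379 0.251	τ: 0.000 0.000 0.000
step 61	θ: 0.189 -3.602 -0.414	qd: 6.419 1.466 -8.397	tip: 0.545 0.344 0.225	τ: 0.000 0.000 0.000
step 62	θ: 0.292 -3.576 -0.539	qd: 7.399 2.118 -8.296	tip: 0.551 0.307 0.199	τ: 0.000 0.000 0.000
step 63	θ: 0.411 -3.539 -0.664	qd: 8.471 2.809 -8.268	tip: 0.553 0.270 0.174


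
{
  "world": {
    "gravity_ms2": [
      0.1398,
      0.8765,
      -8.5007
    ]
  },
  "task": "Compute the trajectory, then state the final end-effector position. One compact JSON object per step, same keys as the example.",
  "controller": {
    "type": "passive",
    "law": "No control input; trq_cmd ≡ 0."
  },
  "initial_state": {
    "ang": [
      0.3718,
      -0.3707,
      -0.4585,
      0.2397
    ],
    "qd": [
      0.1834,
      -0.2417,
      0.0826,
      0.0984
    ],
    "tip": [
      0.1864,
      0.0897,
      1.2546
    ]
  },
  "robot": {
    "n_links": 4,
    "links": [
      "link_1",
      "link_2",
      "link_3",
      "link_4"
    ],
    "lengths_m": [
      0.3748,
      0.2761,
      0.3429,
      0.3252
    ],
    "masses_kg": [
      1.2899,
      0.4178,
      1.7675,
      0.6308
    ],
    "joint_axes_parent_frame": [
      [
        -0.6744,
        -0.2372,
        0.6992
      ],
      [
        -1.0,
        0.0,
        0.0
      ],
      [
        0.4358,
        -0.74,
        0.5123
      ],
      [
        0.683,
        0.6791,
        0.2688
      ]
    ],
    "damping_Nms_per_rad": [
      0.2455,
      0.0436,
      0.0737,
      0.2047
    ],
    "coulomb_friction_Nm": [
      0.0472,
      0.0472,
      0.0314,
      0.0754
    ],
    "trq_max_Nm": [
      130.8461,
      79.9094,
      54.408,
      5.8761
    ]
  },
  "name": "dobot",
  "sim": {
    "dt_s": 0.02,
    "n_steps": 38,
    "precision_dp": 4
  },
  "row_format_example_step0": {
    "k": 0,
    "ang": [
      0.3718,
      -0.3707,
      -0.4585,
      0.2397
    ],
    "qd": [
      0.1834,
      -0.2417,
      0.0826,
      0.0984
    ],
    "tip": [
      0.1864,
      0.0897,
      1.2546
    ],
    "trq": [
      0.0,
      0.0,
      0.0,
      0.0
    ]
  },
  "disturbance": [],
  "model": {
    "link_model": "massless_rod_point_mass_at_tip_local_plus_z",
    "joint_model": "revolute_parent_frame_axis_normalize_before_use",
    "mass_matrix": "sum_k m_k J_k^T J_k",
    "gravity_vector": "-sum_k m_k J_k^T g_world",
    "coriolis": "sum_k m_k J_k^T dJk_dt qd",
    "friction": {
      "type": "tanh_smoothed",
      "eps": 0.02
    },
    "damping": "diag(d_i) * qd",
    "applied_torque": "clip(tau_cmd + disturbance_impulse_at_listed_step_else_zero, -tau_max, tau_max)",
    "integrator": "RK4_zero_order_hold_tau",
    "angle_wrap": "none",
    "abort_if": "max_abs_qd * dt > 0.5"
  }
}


{"k":1,"ang":[0.3802,-0.3818,-0.4596,0.2402],"qd":[0.6547,-0.8536,-0.1823,-0.0269],"tip":[0.1866,0.0888,1.2535],"trq":[0.0,0.0,0.0,0.0]}
{"k":2,"ang":[0.3978,-0.4045,-0.4654,0.2393],"qd":[1.0987,-1.4147,-0.3873,-0.0582],"tip":[0.1881,0.0885,1.2508],"trq":[0.0,0.0,0.0,0.0]}
{"k":3,"ang":[0.4241,-0.4382,-0.4747,0.238],"qd":[1.5264,-1.9489,-0.5283,-0.068],"tip":[0.1911,0.0888,1.2463],"trq":[0.0,0.0,0.0,0.0]}
{"k":4,"ang":[0.4588,-0.4823,-0.486,0.2367],"qd":[1.9403,-2.4582,-0.589,-0.0596],"tip":[0.1953,0.0897,1.24],"trq":[0.0,0.0,0.0,0.0]}
{"k":5,"ang":[0.5016,-0.5363,-0.4976,0.2357],"qd":[2.3415,-2.9412,-0.5551,-0.0357],"tip":[0.2007,0.0911,1.2317],"trq":[0.0,0.0,0.0,0.0]}
{"k":6,"ang":[0.5523,-0.5997,-0.5075,0.2353],"qd":[2.7305,-3.3948,-0.4172,-0.0091],"tip":[0.2072,0.0929,1.2212],"trq":[0.0,0.0,0.0,0.0]}
{"k":7,"ang":[0.6107,-0.6719,-0.5136,0.2353],"qd":[3.1065,-3.8136,-0.1714,-0.0003],"tip":[0.2147,0.0953,1.2085],"trq":[0.0,0.0,0.0,0.0]}
{"k":8,"ang":[0.6765,-0.7519,-0.5136,0.2353],"qd":[3.4644,-4.1799,0.1816,0.002],"tip":[0.223,0.0982,1.1934],"trq":[0.0,0.0,0.0,0.0]}
{"k":9,"ang":[0.7492,-0.8386,-0.5057,0.2353],"qd":[3.7995,-4.4779,0.6303,-0.0006],"tip":[0.232,0.1015,1.1759],"trq":[0.0,0.0,0.0,0.0]}
{"k":10,"ang":[0.8283,-0.9305,-0.4879,0.2352],"qd":[4.1103,-4.6963,1.1572,-0.0088],"tip":[0.2416,0.1051,1.1559],"trq":[0.0,0.0,0.0,0.0]}
{"k":11,"ang":[0.9134,-1.0259,-0.459,0.2349],"qd":[4.3938,-4.8276,1.7326,-0.0258],"tip":[0.2518,0.1091,1.1332],"trq":[0.0,0.0,0.0,0.0]}
{"k":12,"ang":[1.0039,-1.123,-0.4185,0.2341],"qd":[4.649,-4.8746,2.3193,-0.0671],"tip":[0.2626,0.1132,1.1075],"trq":[0.0,0.0,0.0,0.0]}
{"k":13,"ang":[1.0992,-1.2204,-0.3665,0.232],"qd":[4.8758,-4.8493,2.8778,-0.1473],"tip":[0.2739,0.1176,1.0789],"trq":[0.0,0.0,0.0,0.0]}
{"k":14,"ang":[1.1987,-1.3167,-0.3038,0.2279],"qd":[5.0759,-4.7698,3.3728,-0.2657],"tip":[0.2857,0.1222,1.047],"trq":[0.0,0.0,0.0,0.0]}
{"k":15,"ang":[1.302,-1.411,-0.2322,0.2211],"qd":[5.2527,-4.6599,3.7757,-0.415],"tip":[0.2979,0.127,1.0118],"trq":[0.0,0.0,0.0,0.0]}
{"k":16,"ang":[1.4087,-1.503,-0.1535,0.2112],"qd":[5.4119,-4.5457,4.0654,-0.5847],"tip":[0.3106,0.132,0.9731],"trq":[0.0,0.0,0.0,0.0]}
{"k":17,"ang":[1.5184,-1.593,-0.0704,0.1977],"qd":[5.5608,-4.453,4.2269,-0.7622],"tip":[0.3235,0.1375,0.9307],"trq":[0.0,0.0,0.0,0.0]}
{"k":18,"ang":[1.6311,-1.6814,0.0146,0.1807],"qd":[5.7081,-4.4054,4.2492,-0.9332],"tip":[0.3368,0.1435,0.8845],"trq":[0.0,0.0,0.0,0.0]}
{"k":19,"ang":[1.7468,-1.7696,0.0986,0.1605],"qd":[5.864,-4.423,4.1229,-1.0825],"tip":[0.3502,0.1503,0.8344],"trq":[0.0,0.0,0.0,0.0]}
{"k":20,"ang":[1.8658,-1.8589,0.1785,0.1377],"qd":[6.0393,-4.5224,3.8372,-1.1949],"tip":[0.3638,0.1582,0.7806],"trq":[0.0,0.0,0.0,0.0]}
{"k":21,"ang":[1.9886,-1.9511,0.2509,0.1131],"qd":[6.2451,-4.7154,3.3791,-1.2563],"tip":[0.3774,0.1674,0.723],"trq":[0.0,0.0,0.0,0.0]}
{"k":22,"ang":[2.1159,-2.0482,0.3124,0.0878],"qd":[6.491,-5.0065,2.7317,-1.2575],"tip":[0.3911,0.1786,0.662],"trq":[0.0,0.0,0.0,0.0]}
{"k":23,"ang":[2.2485,-2.152,0.3588,0.0632],"qd":[6.7801,-5.3899,1.8737,-1.2004],"tip":[0.4046,0.192,0.5976],"trq":[0.0,0.0,0.0,0.0]}
{"k":24,"ang":[2.3873,-2.2643,0.3857,0.0401],"qd":[7.1004,-5.8437,0.7776,-1.1086],"tip":[0.4178,0.2082,0.5301],"trq":[0.0,0.0,0.0,0.0]}
{"k":25,"ang":[2.5325,-2.3859,0.3881,0.0187],"qd":[7.4093,-6.3219,-0.5872,-1.041],"tip":[0.4307,0.2279,0.4595],"trq":[0.0,0.0,0.0,0.0]}
{"k":26,"ang":[2.6831,-2.5168,0.3603,-0.0024],"qd":[7.6186,-6.7443,-2.2373,-1.101],"tip":[0.4426,0.2514,0.3856],"trq":[0.0,0.0,0.0,0.0]}
{"k":27,"ang":[2.8356,-2.6546,0.2967,-0.0273],"qd":[7.581,-6.9953,-4.1554,-1.4431],"tip":[0.4526,0.2786,0.3073],"trq":[0.0,0.0,0.0,0.0]}
{"k":28,"ang":[2.9839,-2.7945,0.1935,-0.0625],"qd":[7.1882,-6.9339,-6.1499,-2.1322],"tip":[0.4584,0.3089,0.2233],"trq":[0.0,0.0,0.0,0.0]}
{"k":29,"ang":[3.1211,-2.9293,0.0526,-0.1136],"qd":[6.5082,-6.4785,-7.8672,-2.9643],"tip":[0.4562,0.3397,0.1315],"trq":[0.0,0.0,0.0,0.0]}
{"k":30,"ang":[3.2438,-3.0513,-0.1175,-0.1791],"qd":[5.7632,-5.6706,-9.0495,-3.5007],"tip":[0.4415,0.3666,0.0306],"trq":[0.0,0.0,0.0,0.0]}
{"k":31,"ang":[3.3523,-3.1544,-0.306,-0.2493],"qd":[5.1094,-4.6082,-9.7322,-3.408],"tip":[0.4109,0.3836,-0.0792],"trq":[0.0,0.0,0.0,0.0]}
{"k":32,"ang":[3.4488,-3.2343,-0.5047,-0.3109],"qd":[4.5441,-3.3504,-10.1017,-2.6536],"tip":[0.3633,0.3847,-0.1947],"trq":[0.0,0.0,0.0,0.0]}
{"k":33,"ang":[3.5341,-3.2872,-0.709,-0.3523],"qd":[3.9803,-1.9086,-10.3128,-1.4353],"tip":[0.2998,0.365,-0.3106],"trq":[0.0,0.0,0.0,0.0]}
{"k":34,"ang":[3.6074,-3.3094,-0.9168,-0.3673],"qd":[3.3277,-0.2755,-10.4627,-0.069],"tip":[0.223,0.3221,-0.4203],"trq":[0.0,0.0,0.0,0.0]}
{"k":35,"ang":[3.6662,-3.2969,-1.1278,-0.3571],"qd":[2.5285,1.5546,-10.65,1.0058],"tip":[0.1365,0.2561,-0.5163],"trq":[0.0,0.0,0.0,0.0]}
{"k":36,"ang":[3.7075,-3.2453,-1.3439,-0.3313],"qd":[1.576,3.6701,-11.0026,1.4372],"tip":[0.0443,0.1696,-0.5916],"trq":[0.0,0.0,0.0,0.0]}
{"k":37,"ang":[3.7283,-3.1466,-1.5702,-0.3076],"qd":[0.4825,6.3235,-11.7002,0.6593],"tip":[-0.0492,0.0672,-0.6401],"trq":[0.0,0.0,0.0,0.0]}
{"k":38,"ang":[3.7261,-2.985,-1.8151,-0.3202],"qd":[-0.7032,10.0893,-12.8431,-2.4979],"tip":[-0.1397,-0.0463,-0.6557]}
{"summary": "final tip position (m): -0.1397 -0.0463 -0.6557"}


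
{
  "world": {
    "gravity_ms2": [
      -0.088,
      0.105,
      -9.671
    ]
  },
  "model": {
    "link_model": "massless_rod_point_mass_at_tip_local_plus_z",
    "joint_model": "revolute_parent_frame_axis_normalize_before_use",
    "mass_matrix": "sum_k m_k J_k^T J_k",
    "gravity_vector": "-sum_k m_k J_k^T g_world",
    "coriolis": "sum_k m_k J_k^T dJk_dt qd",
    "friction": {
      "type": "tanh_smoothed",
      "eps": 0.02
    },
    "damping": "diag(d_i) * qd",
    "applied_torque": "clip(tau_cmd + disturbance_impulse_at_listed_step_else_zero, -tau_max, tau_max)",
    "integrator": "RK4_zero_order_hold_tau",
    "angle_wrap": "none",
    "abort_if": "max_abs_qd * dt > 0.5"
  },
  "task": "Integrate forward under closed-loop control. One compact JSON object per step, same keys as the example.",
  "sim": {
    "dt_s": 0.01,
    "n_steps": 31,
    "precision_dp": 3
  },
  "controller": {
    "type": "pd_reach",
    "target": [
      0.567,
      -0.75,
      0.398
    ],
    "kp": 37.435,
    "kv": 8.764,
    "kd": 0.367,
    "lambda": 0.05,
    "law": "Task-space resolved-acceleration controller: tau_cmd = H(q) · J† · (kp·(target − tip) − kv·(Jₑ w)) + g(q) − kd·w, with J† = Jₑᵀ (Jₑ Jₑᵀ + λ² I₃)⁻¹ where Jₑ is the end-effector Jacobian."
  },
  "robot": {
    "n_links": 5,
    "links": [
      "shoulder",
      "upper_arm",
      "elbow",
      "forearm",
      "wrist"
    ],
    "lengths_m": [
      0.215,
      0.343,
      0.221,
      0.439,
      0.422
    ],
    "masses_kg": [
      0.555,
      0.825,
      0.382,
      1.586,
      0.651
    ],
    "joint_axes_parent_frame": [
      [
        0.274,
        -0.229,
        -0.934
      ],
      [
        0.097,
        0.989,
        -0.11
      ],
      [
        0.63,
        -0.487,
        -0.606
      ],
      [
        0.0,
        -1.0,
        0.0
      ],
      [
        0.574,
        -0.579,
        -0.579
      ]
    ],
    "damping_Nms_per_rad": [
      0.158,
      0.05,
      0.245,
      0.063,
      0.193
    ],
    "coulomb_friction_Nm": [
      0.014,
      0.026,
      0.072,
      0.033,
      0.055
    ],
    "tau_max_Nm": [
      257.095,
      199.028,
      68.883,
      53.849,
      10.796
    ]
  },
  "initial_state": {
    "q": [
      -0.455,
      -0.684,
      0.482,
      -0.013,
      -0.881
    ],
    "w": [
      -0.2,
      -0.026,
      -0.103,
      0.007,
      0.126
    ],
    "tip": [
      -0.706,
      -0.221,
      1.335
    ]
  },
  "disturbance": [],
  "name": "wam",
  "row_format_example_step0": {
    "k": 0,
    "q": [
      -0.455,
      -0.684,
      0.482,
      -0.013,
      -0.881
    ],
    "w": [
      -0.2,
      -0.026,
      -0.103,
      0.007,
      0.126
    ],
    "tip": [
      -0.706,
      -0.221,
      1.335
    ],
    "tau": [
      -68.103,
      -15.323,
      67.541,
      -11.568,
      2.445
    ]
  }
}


{"k":1,"q":[-0.462,-0.686,0.486,-0.015,-0.894],"w":[-1.133,-0.398,0.91,-0.426,-2.718],"tip":[-0.703,-0.223,1.334],"tau":[-62.781,-12.143,60.575,-11.302,3.264]}
{"k":2,"q":[-0.477,-0.692,0.499,-0.022,-0.932],"w":[-1.917,-0.768,1.749,-0.91,-4.867],"tip":[-0.697,-0.227,1.331],"tau":[-58.499,-7.427,52.838,-11.974,3.73]}
{"k":3,"q":[-0.5,-0.702,0.52,-0.033,-0.989],"w":[-2.52,-1.121,2.445,-1.472,-6.393],"tip":[-0.686,-0.233,1.324],"tau":[-55.004,-1.828,44.82,-13.165,3.925]}
{"k":4,"q":[-0.527,-0.715,0.547,-0.051,-1.057],"w":[-2.958,-1.457,3.004,-2.095,-7.379],"tip":[-0.673,-0.243,1.315],"tau":[-52.174,4.171,36.938,-14.588,3.919]}
{"k":5,"q":[-0.558,-0.731,0.579,-0.075,-1.134],"w":[-3.264,-1.775,3.426,-2.743,-7.918],"tip":[-0.657,-0.255,1.304],"tau":[-49.943,10.233,29.474,-16.064,3.78]}
{"k":6,"q":[-0.592,-0.75,0.615,-0.106,-1.214],"w":[-3.478,-2.074,3.718,-3.372,-8.098],"tip":[-0.639,-0.27,1.291],"tau":[-48.265,16.156,22.575,-17.5,3.563]}
{"k":7,"q":[-0.628,-0.772,0.653,-0.142,-1.295],"w":[-3.645,-2.355,3.885,-3.933,-8.002],"tip":[-0.619,-0.288,1.275],"tau":[-47.09,21.823,16.283,-18.871,3.309]}
{"k":8,"q":[-0.665,-0.797,0.692,-0.184,-1.373],"w":[-3.803,-2.618,3.932,-4.373,-7.702],"tip":[-0.598,-0.309,1.259],"tau":[-46.354,27.171,10.585,-20.181,3.049]}
{"k":9,"q":[-0.704,-0.825,0.731,-0.229,-1.448],"w":[-3.988,-2.864,3.864,-4.645,-7.266],"tip":[-0.575,-0.332,1.241],"tau":[-45.956,32.157,5.436,-21.445,2.804]}
{"k":10,"q":[-0.745,-0.855,0.768,-0.276,-1.518],"w":[-4.221,-3.094,3.687,-4.721,-6.758],"tip":[-0.552,-0.357,1.222],"tau":[-45.755,36.735,0.784,-22.662,2.592]}
{"k":11,"q":[-0.789,-0.887,0.804,-0.323,-1.583],"w":[-4.506,-3.313,3.411,-4.595,-6.234],"tip":[-0.527,-0.384,1.202],"tau":[-45.563,40.865,-3.426,-23.807,2.423]}
{"k":12,"q":[-0.836,-0.921,0.836,-0.367,-1.643],"w":[-4.832,-3.522,3.045,-4.295,-5.739],"tip":[-0.502,-0.412,1.182],"tau":[-45.175,44.521,-7.247,-24.833,2.301]}
{"k":13,"q":[-0.886,-0.957,0.864,-0.408,-1.698],"w":[-5.181,-3.724,2.601,-3.862,-5.3],"tip":[-0.475,-0.442,1.161],"tau":[-44.395,47.71,-10.729,-25.695,2.227]}
{"k":14,"q":[-0.94,-0.995,0.888,-0.444,-1.749],"w":[-5.53,-3.92,2.088,-3.348,-4.924],"tip":[-0.447,-0.473,1.139],"tau":[-43.074,50.476,-13.917,-26.362,2.195]}
{"k":15,"q":[-0.997,-1.036,0.906,-0.475,-1.796],"w":[-5.863,-4.11,1.515,-2.794,-4.606],"tip":[-0.417,-0.504,1.117],"tau":[-41.118,52.884,-16.843,-26.822,2.197]}
{"k":16,"q":[-1.057,-1.078,0.918,-0.5,-1.841],"w":[-6.168,-4.292,0.889,-2.236,-4.327],"tip":[-0.386,-0.536,1.094],"tau":[-38.484,54.999,-19.531,-27.081,2.224]}
{"k":17,"q":[-1.12,-1.121,0.923,-0.52,-1.883],"w":[-6.439,-4.462,0.218,-1.698,-4.071],"tip":[-0.353,-0.567,1.071],"tau":[-35.168,56.871,-21.988,-27.15,2.27]}
{"k":18,"q":[-1.185,-1.167,0.922,-0.534,-1.922],"w":[-6.668,-4.608,-0.474,-1.198,-3.83],"tip":[-0.317,-0.597,1.047],"tau":[-31.152,58.481,-24.212,-27.019,2.331]}
{"k":19,"q":[-1.253,-1.213,0.914,-0.544,-1.959],"w":[-6.861,-4.73,-1.186,-0.74,-3.581],"tip":[-0.281,-0.627,1.022],"tau":[-26.532,59.85,-26.188,-26.723,2.4]}
{"k":20,"q":[-1.322,-1.261,0.898,-0.549,-1.994],"w":[-7.022,-4.822,-1.906,-0.327,-3.315],"tip":[-0.242,-0.654,0.997],"tau":[-21.386,60.939,-27.889,-26.273,2.475]}
{"k":21,"q":[-1.393,-1.31,0.876,-0.551,-2.026],"w":[-7.152,-4.877,-2.616,0.037,-3.033],"tip":[-0.202,-0.68,0.972],"tau":[-15.8,61.668,-29.287,-25.664,2.554]}
{"k":22,"q":[-1.465,-1.358,0.846,-0.549,-2.055],"w":[-7.247,-4.888,-3.29,0.345,-2.74],"tip":[-0.16,-0.703,0.947],"tau":[-9.875,61.935,-30.352,-24.882,2.64]}
{"k":23,"q":[-1.538,-1.407,0.811,-0.544,-2.081],"w":[-7.308,-4.843,-3.906,0.613,-2.445],"tip":[-0.118,-0.724,0.921],"tau":[-3.768,61.663,-31.068,-23.94,2.732]}
{"k":24,"q":[-1.611,-1.455,0.769,-0.537,-2.104],"w":[-7.329,-4.736,-4.437,0.845,-2.165],"tip":[-0.075,-0.741,0.896],"tau":[2.36,60.775,-31.428,-22.84,2.833]}
{"k":25,"q":[-1.684,-1.501,0.723,-0.527,-2.124],"w":[-7.299,-4.564,-4.854,1.043,-1.914],"tip":[-0.032,-0.755,0.87],"tau":[8.322,59.231,-31.445,-21.596,2.945]}
{"k":26,"q":[-1.756,-1.546,0.673,-0.516,-2.142],"w":[-7.207,-4.325,-5.129,1.21,-1.708],"tip":[0.011,-0.767,0.845],"tau":[13.927,57.053,-31.156,-20.237,3.068]}
{"k":27,"q":[-1.827,-1.588,0.621,-0.504,-2.159],"w":[-7.042,-4.028,-5.242,1.345,-1.558],"tip":[0.053,-0.775,0.82],"tau":[18.996,54.332,-30.618,-18.81,3.201]}
{"k":28,"q":[-1.896,-1.626,0.569,-0.49,-2.174],"w":[-6.798,-3.686,-5.184,1.446,-1.469],"tip":[0.094,-0.78,0.796],"tau":[23.387,51.225,-29.902,-17.371,3.34]}
{"k":29,"q":[-1.963,-1.661,0.518,-0.475,-2.188],"w":[-6.476,-3.319,-4.964,1.512,-1.434],"tip":[0.134,-0.782,0.772],"tau":[27.013,47.926,-29.08,-15.983,3.48]}
{"k":30,"q":[-2.026,-1.692,0.471,-0.46,-2.203],"w":[-6.089,-2.948,-4.61,1.543,-1.438],"tip":[0.171,-0.782,0.749],"tau":[29.849,44.632,-28.213,-14.697,3.612]}
{"k":31,"q":[-2.084,-1.72,0.427,-0.444,-2.217],"w":[-5.654,-2.592,-4.159,1.542,-1.462],"tip":[0.207,-0.779,0.727]}


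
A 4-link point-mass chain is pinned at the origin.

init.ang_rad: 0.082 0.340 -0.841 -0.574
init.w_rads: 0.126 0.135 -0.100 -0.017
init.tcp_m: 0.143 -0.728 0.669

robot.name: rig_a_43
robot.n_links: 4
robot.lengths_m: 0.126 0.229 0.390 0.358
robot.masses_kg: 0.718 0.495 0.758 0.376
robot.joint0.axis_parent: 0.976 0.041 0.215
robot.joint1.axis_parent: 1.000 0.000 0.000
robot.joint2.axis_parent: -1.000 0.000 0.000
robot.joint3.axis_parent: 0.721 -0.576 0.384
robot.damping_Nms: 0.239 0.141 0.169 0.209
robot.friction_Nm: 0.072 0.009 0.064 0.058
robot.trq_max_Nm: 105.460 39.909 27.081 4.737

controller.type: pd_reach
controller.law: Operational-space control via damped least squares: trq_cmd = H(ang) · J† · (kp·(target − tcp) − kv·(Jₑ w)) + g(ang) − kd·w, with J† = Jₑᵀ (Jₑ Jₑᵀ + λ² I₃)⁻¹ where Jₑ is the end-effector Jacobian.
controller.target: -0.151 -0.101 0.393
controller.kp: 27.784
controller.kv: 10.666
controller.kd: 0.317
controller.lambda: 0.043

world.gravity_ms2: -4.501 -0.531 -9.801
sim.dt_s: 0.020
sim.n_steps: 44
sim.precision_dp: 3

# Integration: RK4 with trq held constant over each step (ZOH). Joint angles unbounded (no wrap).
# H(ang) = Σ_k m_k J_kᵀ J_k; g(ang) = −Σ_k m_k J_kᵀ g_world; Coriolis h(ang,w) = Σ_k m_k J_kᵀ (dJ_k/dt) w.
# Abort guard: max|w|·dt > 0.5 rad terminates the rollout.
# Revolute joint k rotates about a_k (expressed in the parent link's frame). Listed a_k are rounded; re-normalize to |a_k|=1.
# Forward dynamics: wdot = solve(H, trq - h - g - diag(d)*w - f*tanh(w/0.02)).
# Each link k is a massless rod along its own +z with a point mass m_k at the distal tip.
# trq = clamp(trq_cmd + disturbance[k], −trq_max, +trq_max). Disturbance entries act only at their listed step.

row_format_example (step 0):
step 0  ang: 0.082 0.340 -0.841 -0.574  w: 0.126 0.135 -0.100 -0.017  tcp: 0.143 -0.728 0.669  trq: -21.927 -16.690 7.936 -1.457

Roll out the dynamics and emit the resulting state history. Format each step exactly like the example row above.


step 1  ang: 0.070 0.344 -0.860 -0.578  w: -1.261 0.209 -1.759 -0.350  tcp: 0.141 -0.728 0.663  trq: -18.164 -14.587 7.769 -1.249
step 2  ang: 0.037 0.347 -0.905 -0.585  w: -2.059 0.142 -2.696 -0.315  tcp: 0.137 -0.723 0.657  trq: -15.038 -12.654 7.292 -1.201
step 3  ang: -0.009 0.350 -0.963 -0.590  w: -2.537 0.086 -3.160 -0.178  tcp: 0.130 -0.713 0.651  trq: -12.415 -10.957 6.704 -1.190
step 4  ang: -0.062 0.351 -1.029 -0.592  w: -2.799 0.006 -3.368 -0.023  tcp: 0.121 -0.701 0.646  trq: -10.266 -9.517 6.146 -1.182
step 5  ang: -0.120 0.350 -1.096 -0.591  w: -2.957 -0.031 -3.413 0.057  tcp: 0.110 -0.686 0.642  trq: -8.480 -8.310 5.646 -1.134
step 6  ang: -0.179 0.349 -1.164 -0.590  w: -3.009 -0.108 -3.395 0.123  tcp: 0.099 -0.670 0.638  trq: -7.042 -7.313 5.248 -1.083
step 7  ang: -0.239 0.346 -1.232 -0.586  w: -3.001 -0.195 -3.331 0.191  tcp: 0.088 -0.652 0.635  trq: -5.869 -6.490 4.936 -1.043
step 8  ang: -0.299 0.341 -1.297 -0.582  w: -2.964 -0.268 -3.235 0.248  tcp: 0.077 -0.633 0.633  trq: -4.894 -5.806 4.691 -1.008
step 9  ang: -0.358 0.335 -1.361 -0.577  w: -2.906 -0.334 -3.124 0.294  tcp: 0.067 -0.613 0.630  trq: -4.078 -5.234 4.504 -0.978
step 10  ang: -0.415 0.328 -1.422 -0.570  w: -2.837 -0.390 -3.004 0.330  tcp: 0.056 -0.594 0.628  trq: -3.388 -4.752 4.365 -0.951
step 11  ang: -0.471 0.320 -1.481 -0.564  w: -2.761 -0.439 -2.882 0.358  tcp: 0.046 -0.574 0.626  trq: -2.798 -4.342 4.264 -0.928
step 12  ang: -0.525 0.311 -1.537 -0.556  w: -2.681 -0.479 -2.760 0.378  tcp: 0.037 -0.554 0.623  trq: -2.290 -3.989 4.191 -0.909
step 13  ang: -0.578 0.301 -1.591 -0.549  w: -2.599 -0.512 -2.640 0.393  tcp: 0.028 -0.534 0.621  trq: -1.847 -3.684 4.142 -0.894
step 14  ang: -0.629 0.290 -1.642 -0.541  w: -2.517 -0.538 -2.523 0.404  tcp: 0.020 -0.514 0.619  trq: -1.459 -3.417 4.110 -0.882
step 15  ang: -0.679 0.280 -1.692 -0.532  w: -2.436 -0.559 -2.410 0.410  tcp: 0.012 -0.495 0.616  trq: -1.115 -3.181 4.091 -0.872
step 16  ang: -0.727 0.268 -1.739 -0.524  w: -2.356 -0.574 -2.302 0.413  tcp: 0.004 -0.476 0.613  trq: -0.810 -2.972 4.081 -0.865
step 17  ang: -0.773 0.257 -1.784 -0.516  w: -2.277 -0.584 -2.198 0.414  tcp: -0.003 -0.458 0.610  trq: -0.536 -2.785 4.078 -0.860
step 18  ang: -0.818 0.245 -1.827 -0.508  w: -2.201 -0.590 -2.098 0.413  tcp: -0.009 -0.440 0.607  trq: -0.291 -2.617 4.080 -0.857
step 19  ang: -0.861 0.233 -1.867 -0.500  w: -2.127 -0.593 -2.003 0.410  tcp: -0.015 -0.423 0.604  trq: -0.069 -2.465 4.085 -0.855
step 20  ang: -0.903 0.222 -1.907 -0.491  w: -2.054 -0.592 -1.913 0.405  tcp: -0.021 -0.407 0.600  trq: 0.131 -2.327 4.092 -0.855
step 21  ang: -0.944 0.210 -1.944 -0.483  w: -1.984 -0.589 -1.827 0.400  tcp: -0.026 -0.391 0.597  trq: 0.313 -2.201 4.099 -0.855
step 22  ang: -0.983 0.198 -1.980 -0.476  w: -1.917 -0.584 -1.745 0.394  tcp: -0.031 -0.376 0.593  trq: 0.478 -2.086 4.106 -0.857
step 23  ang: -1.020 0.187 -2.014 -0.468  w: -1.851 -0.577 -1.668 0.386  tcp: -0.036 -0.361 0.589  trq: 0.628 -1.980 4.113 -0.859
step 24  ang: -1.057 0.175 -2.046 -0.460  w: -1.788 -0.568 -1.594 0.379  tcp: -0.040 -0.347 0.586  trq: 0.765 -1.883 4.118 -0.862
step 25  ang: -1.092 0.164 -2.077 -0.453  w: -1.726 -0.557 -1.525 0.371  tcp: -0.044 -0.334 0.582  trq: 0.889 -1.794 4.123 -0.865
step 26  ang: -1.126 0.153 -2.107 -0.445  w: -1.667 -0.546 -1.459 0.363  tcp: -0.048 -0.321 0.578  trq: 1.003 -1.711 4.126 -0.868
step 27  ang: -1.159 0.143 -2.136 -0.438  w: -1.610 -0.534 -1.396 0.354  tcp: -0.052 -0.309 0.574  trq: 1.107 -1.635 4.127 -0.872
step 28  ang: -1.190 0.132 -2.163 -0.431  w: -1.554 -0.521 -1.337 0.346  tcp: -0.055 -0.298 0.570  trq: 1.202 -1.564 4.126 -0.875
step 29  ang: -1.221 0.122 -2.189 -0.424  w: -1.501 -0.508 -1.280 0.338  tcp: -0.058 -0.287 0.566  trq: 1.288 -1.498 4.124 -0.879
step 30  ang: -1.250 0.112 -2.214 -0.418  w: -1.449 -0.495 -1.227 0.329  tcp: -0.061 -0.277 0.561  trq: 1.366 -1.438 4.121 -0.883
step 31  ang: -1.279 0.102 -2.238 -0.411  w: -1.399 -0.481 -1.176 0.321  tcp: -0.064 -0.267 0.557  trq: 1.438 -1.381 4.115 -0.887
step 32  ang: -1.306 0.093 -2.261 -0.405  w: -1.351 -0.467 -1.128 0.313  tcp: -0.067 -0.258 0.553  trq: 1.503 -1.328 4.108 -0.890
step 33  ang: -1.333 0.084 -2.283 -0.399  w: -1.305 -0.453 -1.083 0.304  tcp: -0.069 -0.249 0.549  trq: 1.563 -1.279 4.100 -0.894
step 34  ang: -1.359 0.075 -2.304 -0.393  w: -1.260 -0.439 -1.039 0.296  tcp: -0.071 -0.241 0.546  trq: 1.617 -1.234 4.090 -0.897
step 35  ang: -1.384 0.066 -2.325 -0.387  w: -1.217 -0.426 -0.998 0.289  tcp: -0.074 -0.233 0.542  trq: 1.666 -1.191 4.079 -0.901
step 36  ang: -1.407 0.058 -2.344 -0.381  w: -1.176 -0.412 -0.959 0.281  tcp: -0.076 -0.226 0.538  trq: 1.711 -1.152 4.066 -0.904
step 37  ang: -1.431 0.050 -2.363 -0.376  w: -1.136 -0.399 -0.922 0.274  tcp: -0.078 -0.219 0.534  trq: 1.751 -1.114 4.053 -0.907
step 38  ang: -1.453 0.042 -2.381 -0.371  w: -1.097 -0.386 -0.886 0.266  tcp: -0.079 -0.212 0.530  trq: 1.788 -1.080 4.039 -0.910
step 39  ang: -1.475 0.035 -2.398 -0.365  w: -1.060 -0.374 -0.852 0.259  tcp: -0.081 -0.206 0.527  trq: 1.821 -1.047 4.023 -0.913
step 40  ang: -1.495 0.027 -2.415 -0.360  w: -1.024 -0.361 -0.820 0.253  tcp: -0.083 -0.200 0.523  trq: 1.851 -1.017 4.007 -0.916
step 41  ang: -1.516 0.020 -2.431 -0.355  w: -0.990 -0.349 -0.789 0.246  tcp: -0.084 -0.195 0.520  trq: 1.878 -0.989 3.991 -0.918
step 42  ang: -1.535 0.014 -2.447 -0.350  w: -0.956 -0.338 -0.760 0.239  tcp: -0.086 -0.189 0.516  trq: 1.902 -0.962 3.973 -0.920
step 43  ang: -1.554 0.007 -2.461 -0.346  w: -0.924 -0.326 -0.732 0.233  tcp: -0.087 -0.184 0.513  trq: 1.924 -0.938 3.956 -0.922
step 44  ang: -1.572 0.001 -2.476 -0.341  w: -0.893 -0.315 -0.705 0.227  tcp: -0.089 -0.180 0.509


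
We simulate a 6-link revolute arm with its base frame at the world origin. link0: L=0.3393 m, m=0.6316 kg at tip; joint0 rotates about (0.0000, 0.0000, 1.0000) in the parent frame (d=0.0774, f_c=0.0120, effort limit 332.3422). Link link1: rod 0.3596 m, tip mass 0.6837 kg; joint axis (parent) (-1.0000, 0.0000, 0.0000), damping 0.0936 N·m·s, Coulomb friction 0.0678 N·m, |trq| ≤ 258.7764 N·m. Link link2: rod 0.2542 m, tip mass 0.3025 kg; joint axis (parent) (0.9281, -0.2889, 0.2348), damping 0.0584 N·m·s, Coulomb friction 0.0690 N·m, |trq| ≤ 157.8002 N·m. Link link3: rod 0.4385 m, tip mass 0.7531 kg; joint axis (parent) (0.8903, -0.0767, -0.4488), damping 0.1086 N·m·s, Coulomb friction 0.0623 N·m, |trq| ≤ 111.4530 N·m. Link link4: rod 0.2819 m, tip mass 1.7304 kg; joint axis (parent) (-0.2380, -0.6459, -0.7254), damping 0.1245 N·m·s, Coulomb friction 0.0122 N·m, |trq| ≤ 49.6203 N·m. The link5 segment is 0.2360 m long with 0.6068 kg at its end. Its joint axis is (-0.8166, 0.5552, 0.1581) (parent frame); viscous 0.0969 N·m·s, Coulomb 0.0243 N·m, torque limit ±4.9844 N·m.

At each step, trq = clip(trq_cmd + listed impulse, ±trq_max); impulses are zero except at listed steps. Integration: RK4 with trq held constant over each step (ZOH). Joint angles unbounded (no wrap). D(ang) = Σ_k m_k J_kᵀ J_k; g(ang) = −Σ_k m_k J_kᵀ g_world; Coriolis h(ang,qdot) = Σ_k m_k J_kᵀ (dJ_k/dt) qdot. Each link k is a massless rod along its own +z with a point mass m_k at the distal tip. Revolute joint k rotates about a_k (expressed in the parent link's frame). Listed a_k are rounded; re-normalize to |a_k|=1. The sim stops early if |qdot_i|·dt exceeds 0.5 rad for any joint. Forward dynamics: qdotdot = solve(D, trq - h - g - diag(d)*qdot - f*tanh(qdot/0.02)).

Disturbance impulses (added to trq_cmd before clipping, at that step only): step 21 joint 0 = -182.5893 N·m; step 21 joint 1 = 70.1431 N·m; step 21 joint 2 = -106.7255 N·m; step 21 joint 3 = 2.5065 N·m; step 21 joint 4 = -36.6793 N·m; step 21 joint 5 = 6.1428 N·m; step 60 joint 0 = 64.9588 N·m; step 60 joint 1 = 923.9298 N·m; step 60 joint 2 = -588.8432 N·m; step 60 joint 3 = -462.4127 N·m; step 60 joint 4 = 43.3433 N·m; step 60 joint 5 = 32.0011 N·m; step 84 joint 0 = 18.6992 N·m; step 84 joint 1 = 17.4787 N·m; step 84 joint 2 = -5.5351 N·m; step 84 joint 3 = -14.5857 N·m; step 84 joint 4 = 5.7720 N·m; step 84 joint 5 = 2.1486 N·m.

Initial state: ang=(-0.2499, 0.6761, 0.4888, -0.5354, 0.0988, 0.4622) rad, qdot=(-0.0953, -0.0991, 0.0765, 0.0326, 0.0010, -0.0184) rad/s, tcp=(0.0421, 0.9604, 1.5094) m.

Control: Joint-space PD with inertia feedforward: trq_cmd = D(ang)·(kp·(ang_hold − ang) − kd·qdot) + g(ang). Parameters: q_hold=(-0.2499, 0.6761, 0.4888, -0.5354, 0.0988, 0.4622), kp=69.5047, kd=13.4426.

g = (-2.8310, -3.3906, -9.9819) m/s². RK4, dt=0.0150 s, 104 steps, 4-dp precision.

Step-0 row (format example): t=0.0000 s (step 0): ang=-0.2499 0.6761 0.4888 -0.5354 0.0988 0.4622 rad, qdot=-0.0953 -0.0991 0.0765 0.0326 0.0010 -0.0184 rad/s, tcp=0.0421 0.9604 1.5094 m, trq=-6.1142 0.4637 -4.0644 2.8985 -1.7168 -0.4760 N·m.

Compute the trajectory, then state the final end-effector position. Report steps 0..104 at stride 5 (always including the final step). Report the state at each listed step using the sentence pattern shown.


t=0.0750 s (step 5): ang=-0.2537 0.6715 0.4914 -0.5339 0.0987 0.4618 rad, qdot=-0.0187 -0.0273 0.0103 0.0084 -0.0041 -0.0013 rad/s, tcp=0.0431 0.9520 1.5164 m, trq=-6.4088 -5.2719 -0.4231 5.7533 -1.9836 -0.6719 N·m.
t=0.1500 s (step 10): ang=-0.2539 0.6711 0.4915 -0.5337 0.0985 0.4618 rad, qdot=0.0071 0.0094 -0.0039 -0.0052 -0.0010 -0.0005 rad/s, tcp=0.0432 0.9514 1.5170 m, trq=-6.5974 -8.5837 1.6786 7.3981 -2.1370 -0.7806 N·m.
t=0.2250 s (step 15): ang=-0.2531 0.6722 0.4909 -0.5342 0.0987 0.4618 rad, qdot=0.0140 0.0181 -0.0094 -0.0081 0.0022 0.0008 rad/s, tcp=0.0430 0.9534 1.5152 m, trq=-6.7011 -10.2035 2.7164 8.2048 -2.2096 -0.8337 N·m.
t=0.3000 s (step 20): ang=-0.2520 0.6735 0.4902 -0.5348 0.0989 0.4619 rad, qdot=0.0128 0.0164 -0.0091 -0.0067 0.0027 0.0011 rad/s, tcp=0.0427 0.9559 1.5132 m, trq=-6.7541 -10.8503 3.1351 8.5277 -2.2372 -0.8545 N·m.
t=0.3750 s (step 25): ang=-0.3215 0.6751 0.4895 -0.5363 0.1501 0.4516 rad, qdot=-0.7505 0.0323 -0.0283 0.0087 0.4619 -0.1069 rad/s, tcp=0.0957 0.9564 1.5094 m, trq=17.9726 -21.9672 18.6545 8.9246 2.4408 -1.7270 N·m.
t=0.4500 s (step 30): ang=-0.3420 0.6768 0.4885 -0.5365 0.1580 0.4495 rad, qdot=0.0663 0.0097 -0.0088 -0.0009 -0.0836 0.0137 rad/s, tcp=0.1143 0.9573 1.5070 m, trq=3.1294 -15.0202 9.1551 8.6044 -0.5213 -1.1700 N·m.
t=0.5250 s (step 35): ang=-0.3260 0.6771 0.4882 -0.5364 0.1485 0.4506 rad, qdot=0.3039 0.0000 0.0006 0.0028 -0.1484 0.0130 rad/s, tcp=0.1018 0.9589 1.5070 m, trq=-4.5008 -11.4632 4.2780 8.4256 -2.0023 -0.8672 N·m.
t=0.6000 s (step 40): ang=-0.3022 0.6770 0.4882 -0.5359 0.1381 0.4516 rad, qdot=0.3073 -0.0024 0.0025 0.0044 -0.1294 0.0108 rad/s, tcp=0.0817 0.9601 1.5078 m, trq=-7.6901 -10.1576 2.3600 8.4213 -2.6039 -0.7534 N·m.
t=0.6750 s (step 45): ang=-0.2818 0.6767 0.4883 -0.5355 0.1297 0.4524 rad, qdot=0.2307 -0.0031 0.0027 0.0032 -0.0965 0.0105 rad/s, tcp=0.0643 0.9606 1.5087 m, trq=-8.5341 -9.8515 1.8808 8.4264 -2.7399 -0.7307 N·m.
t=0.7500 s (step 50): ang=-0.2677 0.6765 0.4884 -0.5352 0.1237 0.4533 rad, qdot=0.1466 -0.0029 0.0025 0.0017 -0.0685 0.0103 rad/s, tcp=0.0522 0.9607 1.5093 m, trq=-8.3620 -9.9224 1.9879 8.4124 -2.6759 -0.7435 N·m.
t=0.8250 s (step 55): ang=-0.2593 0.6763 0.4885 -0.5351 0.1195 0.4541 rad, qdot=0.0816 -0.0023 0.0019 0.0007 -0.0485 0.0096 rad/s, tcp=0.0452 0.9606 1.5098 m, trq=-7.8897 -10.1037 2.2671 8.3955 -2.5573 -0.7655 N·m.
t=0.9000 s (step 60): ang=-0.2549 0.6761 0.4885 -0.5349 0.1165 0.4548 rad, qdot=0.0397 -0.0015 0.0015 -0.0001 -0.0355 0.0088 rad/s, tcp=0.0417 0.9604 1.5100 m, trq=57.5208 258.7764 -157.8002 -111.4530 40.8946 4.9844 N·m.
t=0.9750 s (step 65): ang=-0.0751 0.5788 -0.4343 0.6946 0.8194 0.5588 rad, qdot=0.1055 -0.8107 -5.9041 6.7392 -3.1617 -0.1902 rad/s, tcp=0.0489 0.9547 1.5034 m, trq=-33.5912 -64.0129 31.1325 7.5328 -10.9478 1.1863 N·m.
t=1.0500 s (step 70): ang=-0.1116 0.5718 -0.5058 0.7724 0.6048 0.5511 rad, qdot=-0.7397 0.3183 2.3314 -2.8126 -2.2697 -0.1590 rad/s, tcp=0.0924 0.9219 1.5298 m, trq=-16.0147 -24.4315 10.5730 -1.5531 -4.6924 0.3255 N·m.
t=1.1250 s (step 75): ang=-0.1735 0.6011 -0.2355 0.4304 0.4224 0.5311 rad, qdot=-0.8761 0.3340 4.0143 -5.3095 -2.7893 -0.4463 rad/s, tcp=0.1651 0.9019 1.5722 m, trq=8.2850 3.2931 0.4222 -1.4926 1.2367 -1.0034 N·m.
t=1.2000 s (step 80): ang=-0.2231 0.6073 -0.0297 0.1367 0.2504 0.4934 rad, qdot=-0.3554 -0.1020 1.4169 -2.3130 -1.3529 -0.3431 rad/s, tcp=0.2047 0.8909 1.5890 m, trq=9.6983 3.1906 0.9904 -1.4721 1.9385 -0.9240 N·m.
t=1.2750 s (step 85): ang=-0.2432 0.6075 0.0905 -0.0453 0.1797 0.4846 rad, qdot=-1.3592 0.7874 7.0409 -9.0243 -3.2735 -0.1302 rad/s, tcp=0.2035 0.8987 1.5822 m, trq=-0.3041 -7.6610 4.7411 4.8111 -0.8542 -1.3405 N·m.
t=1.3500 s (step 90): ang=-0.2757 0.6208 0.2949 -0.3328 0.0913 0.4979 rad, qdot=0.0572 0.0175 0.9797 -1.5921 -0.0692 0.2155 rad/s, tcp=0.1687 0.9241 1.5486 m, trq=-4.2155 -10.8446 5.1193 7.4502 -1.5775 -1.1880 N·m.
t=1.4250 s (step 95): ang=-0.2614 0.6242 0.3413 -0.4085 0.1012 0.5045 rad, qdot=0.2540 0.0792 0.4199 -0.6392 0.2064 -0.0118 rad/s, tcp=0.1289 0.9423 1.5299 m, trq=-8.5139 -12.5890 4.5501 9.1255 -2.6265 -0.9943 N·m.
t=1.5000 s (step 100): ang=-0.2431 0.6318 0.3665 -0.4415 0.1168 0.5028 rad, qdot=0.2139 0.1141 0.2803 -0.2974 0.1883 -0.0292 rad/s, tcp=0.0949 0.9544 1.5192 m, trq=-9.8285 -12.7134 4.0180 9.4808 -2.9610 -0.9064 N·m.
t=1.5600 s (step 104): ang=-0.2324 0.6386 0.3815 -0.4552 0.1267 0.5011 rad, qdot=0.1424 0.1095 0.2258 -0.1749 0.1404 -0.0290 rad/s, tcp=0.0750 0.9600 1.5144 m.
final tcp position (m): 0.0750 0.9600 1.5144
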